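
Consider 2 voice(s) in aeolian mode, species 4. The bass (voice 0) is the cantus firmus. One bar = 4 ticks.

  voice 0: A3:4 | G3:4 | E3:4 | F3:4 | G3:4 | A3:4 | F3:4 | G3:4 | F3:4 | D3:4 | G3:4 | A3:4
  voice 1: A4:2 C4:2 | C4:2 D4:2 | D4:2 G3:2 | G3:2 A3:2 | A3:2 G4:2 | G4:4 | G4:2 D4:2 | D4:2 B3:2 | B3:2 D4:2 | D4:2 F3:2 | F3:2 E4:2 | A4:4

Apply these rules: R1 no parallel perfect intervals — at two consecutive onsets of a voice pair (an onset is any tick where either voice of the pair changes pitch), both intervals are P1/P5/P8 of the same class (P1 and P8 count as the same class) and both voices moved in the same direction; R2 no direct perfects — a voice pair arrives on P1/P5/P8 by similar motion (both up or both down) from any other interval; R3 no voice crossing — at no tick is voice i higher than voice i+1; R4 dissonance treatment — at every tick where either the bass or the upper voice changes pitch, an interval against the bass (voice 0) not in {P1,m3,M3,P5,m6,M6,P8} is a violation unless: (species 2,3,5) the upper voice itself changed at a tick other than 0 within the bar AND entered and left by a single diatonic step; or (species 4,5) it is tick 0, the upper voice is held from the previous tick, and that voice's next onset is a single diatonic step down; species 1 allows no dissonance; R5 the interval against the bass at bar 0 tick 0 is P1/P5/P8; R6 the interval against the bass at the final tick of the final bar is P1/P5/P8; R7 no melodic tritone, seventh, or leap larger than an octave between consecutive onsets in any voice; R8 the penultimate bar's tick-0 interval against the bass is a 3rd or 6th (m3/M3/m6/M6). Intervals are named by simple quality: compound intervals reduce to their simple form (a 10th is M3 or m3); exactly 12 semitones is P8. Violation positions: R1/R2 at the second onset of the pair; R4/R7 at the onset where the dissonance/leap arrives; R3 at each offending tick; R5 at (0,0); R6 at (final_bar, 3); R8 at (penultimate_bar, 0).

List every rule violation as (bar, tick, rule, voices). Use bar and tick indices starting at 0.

bar 0: v0=A3 v1=A4 downbeat P8
bar 1: v0=G3 v1=C4 downbeat P4
bar 2: v0=E3 v1=D4 downbeat m7
bar 3: v0=F3 v1=G3 downbeat M2
bar 4: v0=G3 v1=A3 downbeat M2
bar 5: v0=A3 v1=G4 downbeat m7
bar 6: v0=F3 v1=G4 downbeat M2
bar 7: v0=G3 v1=D4 downbeat P5
bar 8: v0=F3 v1=B3 downbeat TT
bar 9: v0=D3 v1=D4 downbeat P8
bar 10: v0=G3 v1=F3 downbeat M2
bar 11: v0=A3 v1=A4 downbeat P8
  -> R4 @ bar 1 tick 0 v(0, 1): G3/C4 P4 untreated
  -> R4 @ bar 2 tick 0 v(0, 1): E3/D4 m7 untreated
  -> R4 @ bar 3 tick 0 v(0, 1): F3/G3 M2 untreated
  -> R4 @ bar 4 tick 0 v(0, 1): G3/A3 M2 untreated
  -> R7 @ bar 4 tick 2 v(1,): A3->G4 leap 10st
  -> R4 @ bar 5 tick 0 v(0, 1): A3/G4 m7 untreated
  -> R4 @ bar 6 tick 0 v(0, 1): F3/G4 M2 untreated
  -> R4 @ bar 8 tick 0 v(0, 1): F3/B3 TT untreated
  -> R3 @ bar 10 tick 0 v(0, 1): G3 above F3
  -> R4 @ bar 10 tick 0 v(0, 1): G3/F3 M2 untreated
  -> R8 @ bar 10 tick 0 v(0, 1): penult M2 not 3rd/6th
  -> R3 @ bar 10 tick 1 v(0, 1): G3 above F3
  -> R7 @ bar 10 tick 2 v(1,): F3->E4 leap 11st
  -> R2 @ bar 11 tick 0 v(0, 1): G3/E4 M6 -> A3/A4 P8 similar

(1, 0, R4, (0, 1))
(2, 0, R4, (0, 1))
(3, 0, R4, (0, 1))
(4, 0, R4, (0, 1))
(4, 2, R7, (1,))
(5, 0, R4, (0, 1))
(6, 0, R4, (0, 1))
(8, 0, R4, (0, 1))
(10, 0, R3, (0, 1))
(10, 0, R4, (0, 1))
(10, 0, R8, (0, 1))
(10, 1, R3, (0, 1))
(10, 2, R7, (1,))
(11, 0, R2, (0, 1))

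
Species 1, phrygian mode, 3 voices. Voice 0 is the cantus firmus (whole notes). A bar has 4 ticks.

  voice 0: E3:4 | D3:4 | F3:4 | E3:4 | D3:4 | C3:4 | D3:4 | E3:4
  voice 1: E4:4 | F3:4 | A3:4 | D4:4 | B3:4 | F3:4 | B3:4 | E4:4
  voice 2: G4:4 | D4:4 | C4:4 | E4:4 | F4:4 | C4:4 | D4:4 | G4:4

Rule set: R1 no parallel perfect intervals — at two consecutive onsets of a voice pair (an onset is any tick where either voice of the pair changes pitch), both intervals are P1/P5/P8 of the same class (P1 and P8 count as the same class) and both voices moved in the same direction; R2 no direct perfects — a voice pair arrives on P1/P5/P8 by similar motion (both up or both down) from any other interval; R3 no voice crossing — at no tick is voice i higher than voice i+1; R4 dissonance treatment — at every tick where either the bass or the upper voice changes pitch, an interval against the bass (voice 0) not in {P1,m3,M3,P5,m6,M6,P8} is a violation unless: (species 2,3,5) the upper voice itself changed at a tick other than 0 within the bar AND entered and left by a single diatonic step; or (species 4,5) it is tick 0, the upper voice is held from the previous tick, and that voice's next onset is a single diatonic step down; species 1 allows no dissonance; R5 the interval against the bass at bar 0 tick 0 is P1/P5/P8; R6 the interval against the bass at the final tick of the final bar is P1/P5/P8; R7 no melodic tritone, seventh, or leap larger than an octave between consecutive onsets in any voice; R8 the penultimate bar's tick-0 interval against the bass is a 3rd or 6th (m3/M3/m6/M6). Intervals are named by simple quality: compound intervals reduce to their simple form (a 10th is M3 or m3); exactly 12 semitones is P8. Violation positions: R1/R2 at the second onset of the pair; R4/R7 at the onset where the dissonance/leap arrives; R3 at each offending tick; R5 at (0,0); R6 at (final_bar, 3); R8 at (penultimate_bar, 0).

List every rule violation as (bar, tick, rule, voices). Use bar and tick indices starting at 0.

bar 0: v0=E3 v1=E4 v2=G4 downbeat m3
bar 1: v0=D3 v1=F3 v2=D4 downbeat P8
bar 2: v0=F3 v1=A3 v2=C4 downbeat P5
bar 3: v0=E3 v1=D4 v2=E4 downbeat P8
bar 4: v0=D3 v1=B3 v2=F4 downbeat m3
bar 5: v0=C3 v1=F3 v2=C4 downbeat P8
bar 6: v0=D3 v1=B3 v2=D4 downbeat P8
bar 7: v0=E3 v1=E4 v2=G4 downbeat m3
  -> R5 @ bar 0 tick 0 v(0, 2): opens on m3
  -> R2 @ bar 1 tick 0 v(0, 2): E3/G4 m3 -> D3/D4 P8 similar
  -> R7 @ bar 1 tick 0 v(1,): E4->F3 leap 11st
  -> R4 @ bar 3 tick 0 v(0, 1): E3/D4 m7 untreated
  -> R2 @ bar 5 tick 0 v(0, 2): D3/F4 m3 -> C3/C4 P8 similar
  -> R2 @ bar 5 tick 0 v(1, 2): B3/F4 TT -> F3/C4 P5 similar
  -> R4 @ bar 5 tick 0 v(0, 1): C3/F3 P4 untreated
  -> R7 @ bar 5 tick 0 v(1,): B3->F3 leap 6st
  -> R1 @ bar 6 tick 0 v(0, 2): C3/C4 P8 -> D3/D4 P8 similar
  -> R7 @ bar 6 tick 0 v(1,): F3->B3 leap 6st
  -> R8 @ bar 6 tick 0 v(0, 2): penult P8 not 3rd/6th
  -> R2 @ bar 7 tick 0 v(0, 1): D3/B3 M6 -> E3/E4 P8 similar
  -> R6 @ bar 7 tick 3 v(0, 2): closes on m3

(0, 0, R5, (0, 2))
(1, 0, R2, (0, 2))
(1, 0, R7, (1,))
(3, 0, R4, (0, 1))
(5, 0, R2, (0, 2))
(5, 0, R2, (1, 2))
(5, 0, R4, (0, 1))
(5, 0, R7, (1,))
(6, 0, R1, (0, 2))
(6, 0, R7, (1,))
(6, 0, R8, (0, 2))
(7, 0, R2, (0, 1))
(7, 3, R6, (0, 2))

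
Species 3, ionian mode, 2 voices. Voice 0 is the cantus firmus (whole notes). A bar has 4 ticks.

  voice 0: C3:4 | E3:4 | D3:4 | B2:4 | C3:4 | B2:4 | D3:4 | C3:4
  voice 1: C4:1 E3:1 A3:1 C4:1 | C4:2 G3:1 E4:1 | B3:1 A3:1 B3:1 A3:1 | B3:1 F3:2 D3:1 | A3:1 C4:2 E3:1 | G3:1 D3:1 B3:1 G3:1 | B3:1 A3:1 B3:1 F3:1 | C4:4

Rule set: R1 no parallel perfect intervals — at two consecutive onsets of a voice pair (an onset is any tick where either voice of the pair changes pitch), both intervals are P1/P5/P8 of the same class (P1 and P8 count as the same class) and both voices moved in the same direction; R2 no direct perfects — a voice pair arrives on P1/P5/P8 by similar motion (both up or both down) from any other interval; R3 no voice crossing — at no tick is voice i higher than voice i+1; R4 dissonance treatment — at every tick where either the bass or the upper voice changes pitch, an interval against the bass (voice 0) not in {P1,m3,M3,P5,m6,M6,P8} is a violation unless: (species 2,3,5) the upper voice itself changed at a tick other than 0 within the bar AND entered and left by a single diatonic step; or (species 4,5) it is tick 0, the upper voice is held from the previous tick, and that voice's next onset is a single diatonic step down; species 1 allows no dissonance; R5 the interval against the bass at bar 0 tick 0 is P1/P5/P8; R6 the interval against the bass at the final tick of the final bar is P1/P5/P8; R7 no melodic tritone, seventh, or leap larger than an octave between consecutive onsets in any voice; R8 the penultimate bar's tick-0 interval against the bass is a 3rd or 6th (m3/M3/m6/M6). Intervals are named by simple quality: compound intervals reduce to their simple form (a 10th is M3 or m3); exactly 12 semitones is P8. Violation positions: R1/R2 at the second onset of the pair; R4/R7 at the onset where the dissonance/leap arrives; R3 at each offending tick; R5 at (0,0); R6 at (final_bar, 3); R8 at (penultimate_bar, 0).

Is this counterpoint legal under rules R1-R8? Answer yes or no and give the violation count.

No (3 violations)

bar 0: v0=C3 v1=C4 (P8)
bar 1: v0=E3 v1=C4 (m6)
bar 2: v0=D3 v1=B3 (M6)
bar 3: v0=B2 v1=B3 (P8)
bar 4: v0=C3 v1=A3 (M6)
bar 5: v0=B2 v1=G3 (m6)
bar 6: v0=D3 v1=B3 (M6)
bar 7: v0=C3 v1=C4 (P8)
  R4 @ bar3.1: B2/F3 TT untreated
  R7 @ bar3.1: B3->F3 leap 6st
  R7 @ bar6.3: B3->F3 leap 6st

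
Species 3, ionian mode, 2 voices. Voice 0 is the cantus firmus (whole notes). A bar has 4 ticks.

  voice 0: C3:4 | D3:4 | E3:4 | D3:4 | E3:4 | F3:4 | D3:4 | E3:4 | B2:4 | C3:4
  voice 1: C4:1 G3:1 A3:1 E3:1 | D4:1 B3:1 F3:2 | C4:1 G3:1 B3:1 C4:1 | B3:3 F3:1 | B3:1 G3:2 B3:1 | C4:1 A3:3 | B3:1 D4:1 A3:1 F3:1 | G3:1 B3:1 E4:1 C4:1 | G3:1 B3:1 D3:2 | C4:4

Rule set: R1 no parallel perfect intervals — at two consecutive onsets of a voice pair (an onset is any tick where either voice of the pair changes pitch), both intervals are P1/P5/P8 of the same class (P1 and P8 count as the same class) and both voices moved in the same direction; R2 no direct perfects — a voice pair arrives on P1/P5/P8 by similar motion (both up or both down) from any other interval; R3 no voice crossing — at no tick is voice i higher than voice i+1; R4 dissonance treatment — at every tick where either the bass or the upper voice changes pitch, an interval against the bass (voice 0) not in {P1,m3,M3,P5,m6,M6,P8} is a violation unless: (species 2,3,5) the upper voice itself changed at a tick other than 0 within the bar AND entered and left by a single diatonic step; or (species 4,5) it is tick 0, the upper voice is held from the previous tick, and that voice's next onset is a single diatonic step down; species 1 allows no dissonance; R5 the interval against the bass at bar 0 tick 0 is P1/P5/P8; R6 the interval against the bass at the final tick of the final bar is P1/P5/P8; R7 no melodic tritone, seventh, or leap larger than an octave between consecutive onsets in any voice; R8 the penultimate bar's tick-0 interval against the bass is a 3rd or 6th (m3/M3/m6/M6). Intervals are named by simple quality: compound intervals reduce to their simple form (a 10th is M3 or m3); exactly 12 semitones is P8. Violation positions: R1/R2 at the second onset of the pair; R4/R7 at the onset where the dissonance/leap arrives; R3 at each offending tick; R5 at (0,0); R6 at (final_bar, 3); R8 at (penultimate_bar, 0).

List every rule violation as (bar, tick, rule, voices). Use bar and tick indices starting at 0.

bar 0: v0=C3 v1=C4 downbeat P8
bar 1: v0=D3 v1=D4 downbeat P8
bar 2: v0=E3 v1=C4 downbeat m6
bar 3: v0=D3 v1=B3 downbeat M6
bar 4: v0=E3 v1=B3 downbeat P5
bar 5: v0=F3 v1=C4 downbeat P5
bar 6: v0=D3 v1=B3 downbeat M6
bar 7: v0=E3 v1=G3 downbeat m3
bar 8: v0=B2 v1=G3 downbeat m6
bar 9: v0=C3 v1=C4 downbeat P8
  -> R2 @ bar 1 tick 0 v(0, 1): C3/E3 M3 -> D3/D4 P8 similar
  -> R7 @ bar 1 tick 0 v(1,): E3->D4 leap 10st
  -> R7 @ bar 1 tick 2 v(1,): B3->F3 leap 6st
  -> R7 @ bar 3 tick 3 v(1,): B3->F3 leap 6st
  -> R2 @ bar 4 tick 0 v(0, 1): D3/F3 m3 -> E3/B3 P5 similar
  -> R7 @ bar 4 tick 0 v(1,): F3->B3 leap 6st
  -> R1 @ bar 5 tick 0 v(0, 1): E3/B3 P5 -> F3/C4 P5 similar
  -> R2 @ bar 9 tick 0 v(0, 1): B2/D3 m3 -> C3/C4 P8 similar
  -> R7 @ bar 9 tick 0 v(1,): D3->C4 leap 10st

(1, 0, R2, (0, 1))
(1, 0, R7, (1,))
(1, 2, R7, (1,))
(3, 3, R7, (1,))
(4, 0, R2, (0, 1))
(4, 0, R7, (1,))
(5, 0, R1, (0, 1))
(9, 0, R2, (0, 1))
(9, 0, R7, (1,))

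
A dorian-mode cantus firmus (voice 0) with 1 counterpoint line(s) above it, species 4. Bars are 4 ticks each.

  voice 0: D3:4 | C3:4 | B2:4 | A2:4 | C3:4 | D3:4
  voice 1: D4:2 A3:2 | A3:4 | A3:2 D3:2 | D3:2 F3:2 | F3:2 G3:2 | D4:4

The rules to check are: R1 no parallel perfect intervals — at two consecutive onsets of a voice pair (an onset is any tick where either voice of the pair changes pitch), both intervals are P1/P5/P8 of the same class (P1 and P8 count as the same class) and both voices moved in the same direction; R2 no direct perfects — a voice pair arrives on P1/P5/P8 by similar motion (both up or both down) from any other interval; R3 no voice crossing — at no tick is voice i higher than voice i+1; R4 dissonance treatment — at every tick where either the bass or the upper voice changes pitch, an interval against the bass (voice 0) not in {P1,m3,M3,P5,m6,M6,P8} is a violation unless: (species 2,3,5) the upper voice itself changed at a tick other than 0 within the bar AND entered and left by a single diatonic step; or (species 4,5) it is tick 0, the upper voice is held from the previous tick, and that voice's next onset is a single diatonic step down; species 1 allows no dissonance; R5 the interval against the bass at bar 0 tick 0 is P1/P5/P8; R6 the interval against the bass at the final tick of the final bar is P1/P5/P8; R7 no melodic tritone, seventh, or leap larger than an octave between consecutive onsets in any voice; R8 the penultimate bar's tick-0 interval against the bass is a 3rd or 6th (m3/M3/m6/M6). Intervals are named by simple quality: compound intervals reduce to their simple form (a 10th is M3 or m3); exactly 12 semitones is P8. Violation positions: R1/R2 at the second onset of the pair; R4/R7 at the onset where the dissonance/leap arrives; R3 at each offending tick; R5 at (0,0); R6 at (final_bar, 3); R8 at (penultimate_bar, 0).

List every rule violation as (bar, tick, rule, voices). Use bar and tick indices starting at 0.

bar 0: v0=D3 v1=D4 downbeat P8
bar 1: v0=C3 v1=A3 downbeat M6
bar 2: v0=B2 v1=A3 downbeat m7
bar 3: v0=A2 v1=D3 downbeat P4
bar 4: v0=C3 v1=F3 downbeat P4
bar 5: v0=D3 v1=D4 downbeat P8
  -> R4 @ bar 2 tick 0 v(0, 1): B2/A3 m7 untreated
  -> R4 @ bar 3 tick 0 v(0, 1): A2/D3 P4 untreated
  -> R4 @ bar 4 tick 0 v(0, 1): C3/F3 P4 untreated
  -> R8 @ bar 4 tick 0 v(0, 1): penult P4 not 3rd/6th
  -> R2 @ bar 5 tick 0 v(0, 1): C3/G3 P5 -> D3/D4 P8 similar

(2, 0, R4, (0, 1))
(3, 0, R4, (0, 1))
(4, 0, R4, (0, 1))
(4, 0, R8, (0, 1))
(5, 0, R2, (0, 1))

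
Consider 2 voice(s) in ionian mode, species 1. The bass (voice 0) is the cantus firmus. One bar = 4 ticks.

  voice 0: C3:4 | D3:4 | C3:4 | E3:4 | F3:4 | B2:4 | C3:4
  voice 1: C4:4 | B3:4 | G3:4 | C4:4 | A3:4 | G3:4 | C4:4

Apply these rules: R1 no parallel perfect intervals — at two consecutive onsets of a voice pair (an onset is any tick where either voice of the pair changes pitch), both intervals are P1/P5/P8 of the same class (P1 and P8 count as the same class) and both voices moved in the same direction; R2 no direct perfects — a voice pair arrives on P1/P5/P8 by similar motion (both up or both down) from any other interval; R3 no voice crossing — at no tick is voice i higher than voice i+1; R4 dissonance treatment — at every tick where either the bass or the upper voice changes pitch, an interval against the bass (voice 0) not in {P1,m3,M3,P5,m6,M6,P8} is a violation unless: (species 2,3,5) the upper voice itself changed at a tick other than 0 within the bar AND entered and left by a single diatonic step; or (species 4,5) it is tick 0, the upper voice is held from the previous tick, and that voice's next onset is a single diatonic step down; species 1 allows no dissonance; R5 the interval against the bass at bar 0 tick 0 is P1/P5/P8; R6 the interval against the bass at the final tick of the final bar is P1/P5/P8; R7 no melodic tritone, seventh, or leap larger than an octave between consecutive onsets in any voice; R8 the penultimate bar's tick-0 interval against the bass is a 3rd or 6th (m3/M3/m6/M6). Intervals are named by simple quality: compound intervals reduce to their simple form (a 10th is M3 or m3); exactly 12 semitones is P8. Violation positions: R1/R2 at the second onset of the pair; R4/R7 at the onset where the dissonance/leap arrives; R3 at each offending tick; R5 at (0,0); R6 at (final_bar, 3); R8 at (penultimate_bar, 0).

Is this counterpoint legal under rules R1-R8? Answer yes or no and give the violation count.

No (3 violations)

bar 0: v0=C3 v1=C4 (P8)
bar 1: v0=D3 v1=B3 (M6)
bar 2: v0=C3 v1=G3 (P5)
bar 3: v0=E3 v1=C4 (m6)
bar 4: v0=F3 v1=A3 (M3)
bar 5: v0=B2 v1=G3 (m6)
bar 6: v0=C3 v1=C4 (P8)
  R2 @ bar2.0: D3/B3 M6 -> C3/G3 P5 similar
  R7 @ bar5.0: F3->B2 leap 6st
  R2 @ bar6.0: B2/G3 m6 -> C3/C4 P8 similar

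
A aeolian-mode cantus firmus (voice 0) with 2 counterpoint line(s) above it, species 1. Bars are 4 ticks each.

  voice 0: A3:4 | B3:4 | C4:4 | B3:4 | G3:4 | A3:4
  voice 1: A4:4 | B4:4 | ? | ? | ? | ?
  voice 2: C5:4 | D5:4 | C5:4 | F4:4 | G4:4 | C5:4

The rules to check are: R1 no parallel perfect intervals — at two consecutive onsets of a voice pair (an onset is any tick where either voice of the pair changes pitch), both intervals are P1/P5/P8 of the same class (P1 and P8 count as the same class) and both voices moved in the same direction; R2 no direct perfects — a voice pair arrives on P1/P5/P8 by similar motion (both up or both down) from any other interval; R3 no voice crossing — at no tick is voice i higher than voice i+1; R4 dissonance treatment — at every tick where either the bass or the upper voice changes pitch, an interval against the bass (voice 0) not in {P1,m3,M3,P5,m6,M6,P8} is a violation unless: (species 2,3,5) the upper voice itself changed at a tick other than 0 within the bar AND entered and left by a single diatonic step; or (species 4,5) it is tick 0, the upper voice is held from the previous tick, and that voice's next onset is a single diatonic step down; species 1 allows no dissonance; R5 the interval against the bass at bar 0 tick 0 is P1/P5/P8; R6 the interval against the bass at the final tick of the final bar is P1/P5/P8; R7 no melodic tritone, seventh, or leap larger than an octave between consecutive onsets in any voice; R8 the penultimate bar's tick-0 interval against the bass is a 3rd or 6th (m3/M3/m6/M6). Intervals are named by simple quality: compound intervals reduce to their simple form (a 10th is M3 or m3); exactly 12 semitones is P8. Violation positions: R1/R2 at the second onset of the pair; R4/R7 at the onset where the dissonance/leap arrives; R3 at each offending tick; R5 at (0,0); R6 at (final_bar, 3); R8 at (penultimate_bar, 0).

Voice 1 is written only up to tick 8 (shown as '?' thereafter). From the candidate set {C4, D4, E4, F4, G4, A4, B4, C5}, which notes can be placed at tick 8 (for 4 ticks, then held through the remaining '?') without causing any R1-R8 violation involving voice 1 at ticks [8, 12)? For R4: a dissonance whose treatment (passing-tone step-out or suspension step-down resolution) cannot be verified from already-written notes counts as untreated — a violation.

C4: violates R2,R7
D4: violates R4
E4: legal
F4: violates R2,R4,R7
G4: legal
A4: legal
B4: violates R4
C5: violates R1

{A4, E4, G4}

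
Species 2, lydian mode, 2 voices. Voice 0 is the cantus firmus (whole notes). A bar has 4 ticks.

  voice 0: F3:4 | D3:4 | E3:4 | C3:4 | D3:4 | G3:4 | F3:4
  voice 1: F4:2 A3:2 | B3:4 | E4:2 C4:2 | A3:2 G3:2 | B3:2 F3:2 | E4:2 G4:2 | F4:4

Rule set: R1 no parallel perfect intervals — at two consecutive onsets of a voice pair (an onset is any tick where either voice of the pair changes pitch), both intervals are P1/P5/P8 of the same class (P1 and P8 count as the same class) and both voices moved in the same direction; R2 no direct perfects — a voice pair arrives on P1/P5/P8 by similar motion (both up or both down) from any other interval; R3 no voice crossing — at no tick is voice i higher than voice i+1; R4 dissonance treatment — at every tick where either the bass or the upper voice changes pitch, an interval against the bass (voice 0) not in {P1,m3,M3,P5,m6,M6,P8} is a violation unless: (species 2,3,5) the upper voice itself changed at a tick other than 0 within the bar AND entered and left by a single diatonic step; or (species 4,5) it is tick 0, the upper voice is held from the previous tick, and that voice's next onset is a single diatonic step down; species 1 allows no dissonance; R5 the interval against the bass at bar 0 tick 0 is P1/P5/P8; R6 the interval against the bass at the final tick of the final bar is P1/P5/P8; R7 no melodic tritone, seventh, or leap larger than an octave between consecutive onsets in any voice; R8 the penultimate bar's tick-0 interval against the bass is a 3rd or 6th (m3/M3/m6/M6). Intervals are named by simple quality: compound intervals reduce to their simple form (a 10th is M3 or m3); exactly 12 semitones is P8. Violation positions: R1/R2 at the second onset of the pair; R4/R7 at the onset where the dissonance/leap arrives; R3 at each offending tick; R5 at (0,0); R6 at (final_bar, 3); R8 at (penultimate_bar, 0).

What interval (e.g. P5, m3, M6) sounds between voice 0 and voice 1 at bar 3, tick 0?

M6

voice 0=C3 voice 1=A3 -> M6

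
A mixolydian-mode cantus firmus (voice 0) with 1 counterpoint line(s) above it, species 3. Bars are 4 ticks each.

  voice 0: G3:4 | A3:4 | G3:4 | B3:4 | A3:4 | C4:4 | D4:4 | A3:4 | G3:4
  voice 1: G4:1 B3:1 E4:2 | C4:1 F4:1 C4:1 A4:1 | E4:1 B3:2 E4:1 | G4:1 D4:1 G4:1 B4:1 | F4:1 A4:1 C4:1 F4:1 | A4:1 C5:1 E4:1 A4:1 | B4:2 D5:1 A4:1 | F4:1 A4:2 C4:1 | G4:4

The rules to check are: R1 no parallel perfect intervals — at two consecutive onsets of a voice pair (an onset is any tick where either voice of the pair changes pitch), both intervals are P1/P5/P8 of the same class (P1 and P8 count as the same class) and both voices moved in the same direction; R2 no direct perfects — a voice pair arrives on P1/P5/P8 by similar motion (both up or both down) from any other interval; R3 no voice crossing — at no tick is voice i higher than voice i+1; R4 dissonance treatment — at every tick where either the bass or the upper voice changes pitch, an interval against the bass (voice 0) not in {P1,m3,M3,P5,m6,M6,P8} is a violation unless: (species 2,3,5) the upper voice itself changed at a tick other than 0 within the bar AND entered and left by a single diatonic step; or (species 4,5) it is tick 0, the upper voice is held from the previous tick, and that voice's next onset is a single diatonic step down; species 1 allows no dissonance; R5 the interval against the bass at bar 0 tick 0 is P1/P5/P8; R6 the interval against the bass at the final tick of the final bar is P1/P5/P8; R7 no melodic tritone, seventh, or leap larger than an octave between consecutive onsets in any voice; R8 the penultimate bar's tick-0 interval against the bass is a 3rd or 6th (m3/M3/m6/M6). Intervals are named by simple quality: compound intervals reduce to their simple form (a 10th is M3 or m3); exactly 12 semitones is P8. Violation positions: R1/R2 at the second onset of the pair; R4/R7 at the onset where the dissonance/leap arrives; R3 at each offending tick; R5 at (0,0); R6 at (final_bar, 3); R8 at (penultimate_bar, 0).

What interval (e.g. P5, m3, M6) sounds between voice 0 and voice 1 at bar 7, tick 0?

voice 0=A3 voice 1=F4 -> m6

m6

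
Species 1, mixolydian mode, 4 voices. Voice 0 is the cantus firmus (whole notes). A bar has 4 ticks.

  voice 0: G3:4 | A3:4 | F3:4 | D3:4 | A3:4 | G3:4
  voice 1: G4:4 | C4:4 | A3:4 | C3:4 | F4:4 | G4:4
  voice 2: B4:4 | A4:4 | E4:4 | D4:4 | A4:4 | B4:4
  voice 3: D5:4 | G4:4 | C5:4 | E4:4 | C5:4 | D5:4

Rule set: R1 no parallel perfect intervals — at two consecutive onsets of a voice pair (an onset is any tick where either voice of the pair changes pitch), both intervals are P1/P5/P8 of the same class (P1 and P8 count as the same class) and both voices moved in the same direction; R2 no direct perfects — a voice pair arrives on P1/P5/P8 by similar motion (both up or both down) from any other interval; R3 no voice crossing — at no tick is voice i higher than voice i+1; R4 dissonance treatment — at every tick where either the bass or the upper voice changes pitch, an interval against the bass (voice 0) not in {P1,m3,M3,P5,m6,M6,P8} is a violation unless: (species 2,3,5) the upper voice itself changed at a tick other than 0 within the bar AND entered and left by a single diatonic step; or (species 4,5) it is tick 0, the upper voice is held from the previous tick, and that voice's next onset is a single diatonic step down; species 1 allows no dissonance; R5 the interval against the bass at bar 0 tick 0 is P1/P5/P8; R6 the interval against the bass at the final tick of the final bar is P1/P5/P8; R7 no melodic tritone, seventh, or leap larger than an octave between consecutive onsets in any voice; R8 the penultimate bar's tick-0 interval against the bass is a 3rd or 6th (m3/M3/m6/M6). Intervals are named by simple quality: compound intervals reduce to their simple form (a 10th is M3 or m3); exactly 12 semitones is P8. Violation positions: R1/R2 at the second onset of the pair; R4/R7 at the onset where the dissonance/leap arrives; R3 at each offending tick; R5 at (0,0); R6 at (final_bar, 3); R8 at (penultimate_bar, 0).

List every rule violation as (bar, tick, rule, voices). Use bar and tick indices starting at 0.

bar 0: v0=G3 v1=G4 v2=B4 v3=D5 downbeat P5
bar 1: v0=A3 v1=C4 v2=A4 v3=G4 downbeat m7
bar 2: v0=F3 v1=A3 v2=E4 v3=C5 downbeat P5
bar 3: v0=D3 v1=C3 v2=D4 v3=E4 downbeat M2
bar 4: v0=A3 v1=F4 v2=A4 v3=C5 downbeat m3
bar 5: v0=G3 v1=G4 v2=B4 v3=D5 downbeat P5
  -> R5 @ bar 0 tick 0 v(0, 2): opens on M3
  -> R1 @ bar 1 tick 0 v(1, 3): G4/D5 P5 -> C4/G4 P5 similar
  -> R3 @ bar 1 tick 0 v(2, 3): A4 above G4
  -> R4 @ bar 1 tick 0 v(0, 3): A3/G4 m7 untreated
  -> R3 @ bar 1 tick 1 v(2, 3): A4 above G4
  -> R3 @ bar 1 tick 2 v(2, 3): A4 above G4
  -> R3 @ bar 1 tick 3 v(2, 3): A4 above G4
  -> R2 @ bar 2 tick 0 v(1, 2): C4/A4 M6 -> A3/E4 P5 similar
  -> R4 @ bar 2 tick 0 v(0, 2): F3/E4 M7 untreated
  -> R2 @ bar 3 tick 0 v(0, 2): F3/E4 M7 -> D3/D4 P8 similar
  -> R3 @ bar 3 tick 0 v(0, 1): D3 above C3
  -> R4 @ bar 3 tick 0 v(0, 1): D3/C3 M2 untreated
  -> R4 @ bar 3 tick 0 v(0, 3): D3/E4 M2 untreated
  -> R3 @ bar 3 tick 1 v(0, 1): D3 above C3
  -> R3 @ bar 3 tick 2 v(0, 1): D3 above C3
  -> R3 @ bar 3 tick 3 v(0, 1): D3 above C3
  -> R1 @ bar 4 tick 0 v(0, 2): D3/D4 P8 -> A3/A4 P8 similar
  -> R2 @ bar 4 tick 0 v(1, 3): C3/E4 M3 -> F4/C5 P5 similar
  -> R7 @ bar 4 tick 0 v(1,): C3->F4 leap 17st
  -> R8 @ bar 4 tick 0 v(0, 2): penult P8 not 3rd/6th
  -> R1 @ bar 5 tick 0 v(1, 3): F4/C5 P5 -> G4/D5 P5 similar
  -> R6 @ bar 5 tick 3 v(0, 2): closes on M3

(0, 0, R5, (0, 2))
(1, 0, R1, (1, 3))
(1, 0, R3, (2, 3))
(1, 0, R4, (0, 3))
(1, 1, R3, (2, 3))
(1, 2, R3, (2, 3))
(1, 3, R3, (2, 3))
(2, 0, R2, (1, 2))
(2, 0, R4, (0, 2))
(3, 0, R2, (0, 2))
(3, 0, R3, (0, 1))
(3, 0, R4, (0, 1))
(3, 0, R4, (0, 3))
(3, 1, R3, (0, 1))
(3, 2, R3, (0, 1))
(3, 3, R3, (0, 1))
(4, 0, R1, (0, 2))
(4, 0, R2, (1, 3))
(4, 0, R7, (1,))
(4, 0, R8, (0, 2))
(5, 0, R1, (1, 3))
(5, 3, R6, (0, 2))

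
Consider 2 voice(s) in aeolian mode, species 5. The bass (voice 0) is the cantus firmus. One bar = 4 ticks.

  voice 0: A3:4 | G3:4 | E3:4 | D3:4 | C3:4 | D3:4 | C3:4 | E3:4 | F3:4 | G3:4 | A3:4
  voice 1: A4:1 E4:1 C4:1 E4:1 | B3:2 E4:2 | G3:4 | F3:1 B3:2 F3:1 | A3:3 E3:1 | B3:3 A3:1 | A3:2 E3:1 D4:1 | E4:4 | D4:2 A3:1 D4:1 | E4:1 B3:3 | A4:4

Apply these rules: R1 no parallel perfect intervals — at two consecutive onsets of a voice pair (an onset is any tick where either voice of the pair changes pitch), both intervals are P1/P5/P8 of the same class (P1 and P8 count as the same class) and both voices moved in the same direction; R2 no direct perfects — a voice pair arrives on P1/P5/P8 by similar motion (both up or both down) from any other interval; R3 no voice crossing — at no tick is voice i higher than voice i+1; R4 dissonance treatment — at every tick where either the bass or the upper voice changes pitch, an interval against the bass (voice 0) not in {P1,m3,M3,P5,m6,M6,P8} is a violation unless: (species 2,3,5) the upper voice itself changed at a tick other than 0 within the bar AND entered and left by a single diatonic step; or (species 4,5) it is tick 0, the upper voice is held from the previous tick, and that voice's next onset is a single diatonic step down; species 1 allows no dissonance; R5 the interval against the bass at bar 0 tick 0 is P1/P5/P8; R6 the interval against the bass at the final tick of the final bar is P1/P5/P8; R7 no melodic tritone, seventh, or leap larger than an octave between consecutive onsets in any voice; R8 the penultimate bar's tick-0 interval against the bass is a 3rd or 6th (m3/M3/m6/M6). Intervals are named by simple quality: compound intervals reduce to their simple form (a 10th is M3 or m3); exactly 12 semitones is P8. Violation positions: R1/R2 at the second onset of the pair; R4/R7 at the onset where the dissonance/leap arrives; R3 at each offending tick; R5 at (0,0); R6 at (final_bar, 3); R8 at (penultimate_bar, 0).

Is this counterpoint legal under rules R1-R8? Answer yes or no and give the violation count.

No (7 violations)

bar 0: v0=A3 v1=A4 (P8)
bar 1: v0=G3 v1=B3 (M3)
bar 2: v0=E3 v1=G3 (m3)
bar 3: v0=D3 v1=F3 (m3)
bar 4: v0=C3 v1=A3 (M6)
bar 5: v0=D3 v1=B3 (M6)
bar 6: v0=C3 v1=A3 (M6)
bar 7: v0=E3 v1=E4 (P8)
bar 8: v0=F3 v1=D4 (M6)
bar 9: v0=G3 v1=E4 (M6)
bar 10: v0=A3 v1=A4 (P8)
  R7 @ bar3.1: F3->B3 leap 6st
  R7 @ bar3.3: B3->F3 leap 6st
  R4 @ bar6.3: C3/D4 M2 untreated
  R7 @ bar6.3: E3->D4 leap 10st
  R2 @ bar7.0: C3/D4 M2 -> E3/E4 P8 similar
  R2 @ bar10.0: G3/B3 M3 -> A3/A4 P8 similar
  R7 @ bar10.0: B3->A4 leap 10st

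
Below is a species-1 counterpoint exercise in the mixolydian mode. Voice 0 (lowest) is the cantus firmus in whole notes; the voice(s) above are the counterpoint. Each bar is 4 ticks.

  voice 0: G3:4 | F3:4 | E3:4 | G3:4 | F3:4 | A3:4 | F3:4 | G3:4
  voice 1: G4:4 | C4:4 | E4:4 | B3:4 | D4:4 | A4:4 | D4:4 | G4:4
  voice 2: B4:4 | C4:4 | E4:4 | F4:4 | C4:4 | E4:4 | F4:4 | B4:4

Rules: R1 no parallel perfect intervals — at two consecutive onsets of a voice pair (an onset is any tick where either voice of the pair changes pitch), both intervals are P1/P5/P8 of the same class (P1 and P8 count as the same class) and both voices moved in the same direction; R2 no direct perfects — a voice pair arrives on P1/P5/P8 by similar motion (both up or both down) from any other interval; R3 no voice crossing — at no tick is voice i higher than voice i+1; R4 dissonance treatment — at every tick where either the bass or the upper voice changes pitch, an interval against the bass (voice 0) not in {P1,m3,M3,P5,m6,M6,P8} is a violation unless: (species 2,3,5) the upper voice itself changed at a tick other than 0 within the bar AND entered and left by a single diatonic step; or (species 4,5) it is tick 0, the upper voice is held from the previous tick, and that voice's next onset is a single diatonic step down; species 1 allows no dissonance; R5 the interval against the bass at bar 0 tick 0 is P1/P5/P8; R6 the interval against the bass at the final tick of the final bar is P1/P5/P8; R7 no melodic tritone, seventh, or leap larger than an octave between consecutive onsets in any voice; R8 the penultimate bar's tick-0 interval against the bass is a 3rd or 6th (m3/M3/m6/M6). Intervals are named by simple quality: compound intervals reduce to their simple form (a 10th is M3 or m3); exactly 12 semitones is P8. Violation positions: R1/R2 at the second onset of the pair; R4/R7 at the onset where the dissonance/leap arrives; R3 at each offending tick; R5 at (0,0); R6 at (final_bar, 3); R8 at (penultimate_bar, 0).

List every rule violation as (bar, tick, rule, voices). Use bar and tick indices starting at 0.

(0, 0, R5, (0, 2))
(1, 0, R2, (0, 1))
(1, 0, R2, (0, 2))
(1, 0, R2, (1, 2))
(1, 0, R7, (2,))
(2, 0, R1, (1, 2))
(3, 0, R4, (0, 2))
(4, 0, R2, (0, 2))
(4, 0, R3, (1, 2))
(4, 1, R3, (1, 2))
(4, 2, R3, (1, 2))
(4, 3, R3, (1, 2))
(5, 0, R1, (0, 2))
(5, 0, R2, (0, 1))
(5, 0, R3, (1, 2))
(5, 1, R3, (1, 2))
(5, 2, R3, (1, 2))
(5, 3, R3, (1, 2))
(6, 0, R8, (0, 2))
(7, 0, R2, (0, 1))
(7, 0, R7, (2,))
(7, 3, R6, (0, 2))

bar 0: v0=G3 v1=G4 v2=B4 downbeat M3
bar 1: v0=F3 v1=C4 v2=C4 downbeat P5
bar 2: v0=E3 v1=E4 v2=E4 downbeat P8
bar 3: v0=G3 v1=B3 v2=F4 downbeat m7
bar 4: v0=F3 v1=D4 v2=C4 downbeat P5
bar 5: v0=A3 v1=A4 v2=E4 downbeat P5
bar 6: v0=F3 v1=D4 v2=F4 downbeat P8
bar 7: v0=G3 v1=G4 v2=B4 downbeat M3
  -> R5 @ bar 0 tick 0 v(0, 2): opens on M3
  -> R2 @ bar 1 tick 0 v(0, 1): G3/G4 P8 -> F3/C4 P5 similar
  -> R2 @ bar 1 tick 0 v(0, 2): G3/B4 M3 -> F3/C4 P5 similar
  -> R2 @ bar 1 tick 0 v(1, 2): G4/B4 M3 -> C4/C4 P1 similar
  -> R7 @ bar 1 tick 0 v(2,): B4->C4 leap 11st
  -> R1 @ bar 2 tick 0 v(1, 2): C4/C4 P1 -> E4/E4 P1 similar
  -> R4 @ bar 3 tick 0 v(0, 2): G3/F4 m7 untreated
  -> R2 @ bar 4 tick 0 v(0, 2): G3/F4 m7 -> F3/C4 P5 similar
  -> R3 @ bar 4 tick 0 v(1, 2): D4 above C4
  -> R3 @ bar 4 tick 1 v(1, 2): D4 above C4
  -> R3 @ bar 4 tick 2 v(1, 2): D4 above C4
  -> R3 @ bar 4 tick 3 v(1, 2): D4 above C4
  -> R1 @ bar 5 tick 0 v(0, 2): F3/C4 P5 -> A3/E4 P5 similar
  -> R2 @ bar 5 tick 0 v(0, 1): F3/D4 M6 -> A3/A4 P8 similar
  -> R3 @ bar 5 tick 0 v(1, 2): A4 above E4
  -> R3 @ bar 5 tick 1 v(1, 2): A4 above E4
  -> R3 @ bar 5 tick 2 v(1, 2): A4 above E4
  -> R3 @ bar 5 tick 3 v(1, 2): A4 above E4
  -> R8 @ bar 6 tick 0 v(0, 2): penult P8 not 3rd/6th
  -> R2 @ bar 7 tick 0 v(0, 1): F3/D4 M6 -> G3/G4 P8 similar
  -> R7 @ bar 7 tick 0 v(2,): F4->B4 leap 6st
  -> R6 @ bar 7 tick 3 v(0, 2): closes on M3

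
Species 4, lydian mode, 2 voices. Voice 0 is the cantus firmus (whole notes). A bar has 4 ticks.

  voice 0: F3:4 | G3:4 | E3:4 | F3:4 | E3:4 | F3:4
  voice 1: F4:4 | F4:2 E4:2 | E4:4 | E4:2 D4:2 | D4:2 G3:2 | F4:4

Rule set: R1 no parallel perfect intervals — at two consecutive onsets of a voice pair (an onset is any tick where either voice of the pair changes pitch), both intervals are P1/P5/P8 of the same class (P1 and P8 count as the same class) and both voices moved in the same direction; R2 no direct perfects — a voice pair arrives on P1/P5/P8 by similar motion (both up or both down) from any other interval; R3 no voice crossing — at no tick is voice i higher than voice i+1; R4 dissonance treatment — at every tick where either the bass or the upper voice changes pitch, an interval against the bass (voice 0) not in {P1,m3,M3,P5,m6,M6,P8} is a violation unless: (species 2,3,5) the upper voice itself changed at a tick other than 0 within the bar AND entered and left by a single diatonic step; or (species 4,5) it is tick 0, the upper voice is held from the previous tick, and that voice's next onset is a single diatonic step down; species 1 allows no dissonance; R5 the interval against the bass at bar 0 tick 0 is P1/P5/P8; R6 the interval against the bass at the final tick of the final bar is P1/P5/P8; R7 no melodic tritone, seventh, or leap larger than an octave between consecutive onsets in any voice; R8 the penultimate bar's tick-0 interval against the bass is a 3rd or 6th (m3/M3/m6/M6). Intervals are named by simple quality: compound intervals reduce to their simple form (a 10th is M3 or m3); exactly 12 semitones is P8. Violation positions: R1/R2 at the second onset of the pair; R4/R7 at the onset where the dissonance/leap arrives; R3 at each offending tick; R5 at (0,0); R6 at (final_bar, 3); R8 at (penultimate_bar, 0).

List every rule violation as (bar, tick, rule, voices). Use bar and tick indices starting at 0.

bar 0: v0=F3 v1=F4 downbeat P8
bar 1: v0=G3 v1=F4 downbeat m7
bar 2: v0=E3 v1=E4 downbeat P8
bar 3: v0=F3 v1=E4 downbeat M7
bar 4: v0=E3 v1=D4 downbeat m7
bar 5: v0=F3 v1=F4 downbeat P8
  -> R4 @ bar 4 tick 0 v(0, 1): E3/D4 m7 untreated
  -> R8 @ bar 4 tick 0 v(0, 1): penult m7 not 3rd/6th
  -> R2 @ bar 5 tick 0 v(0, 1): E3/G3 m3 -> F3/F4 P8 similar
  -> R7 @ bar 5 tick 0 v(1,): G3->F4 leap 10st

(4, 0, R4, (0, 1))
(4, 0, R8, (0, 1))
(5, 0, R2, (0, 1))
(5, 0, R7, (1,))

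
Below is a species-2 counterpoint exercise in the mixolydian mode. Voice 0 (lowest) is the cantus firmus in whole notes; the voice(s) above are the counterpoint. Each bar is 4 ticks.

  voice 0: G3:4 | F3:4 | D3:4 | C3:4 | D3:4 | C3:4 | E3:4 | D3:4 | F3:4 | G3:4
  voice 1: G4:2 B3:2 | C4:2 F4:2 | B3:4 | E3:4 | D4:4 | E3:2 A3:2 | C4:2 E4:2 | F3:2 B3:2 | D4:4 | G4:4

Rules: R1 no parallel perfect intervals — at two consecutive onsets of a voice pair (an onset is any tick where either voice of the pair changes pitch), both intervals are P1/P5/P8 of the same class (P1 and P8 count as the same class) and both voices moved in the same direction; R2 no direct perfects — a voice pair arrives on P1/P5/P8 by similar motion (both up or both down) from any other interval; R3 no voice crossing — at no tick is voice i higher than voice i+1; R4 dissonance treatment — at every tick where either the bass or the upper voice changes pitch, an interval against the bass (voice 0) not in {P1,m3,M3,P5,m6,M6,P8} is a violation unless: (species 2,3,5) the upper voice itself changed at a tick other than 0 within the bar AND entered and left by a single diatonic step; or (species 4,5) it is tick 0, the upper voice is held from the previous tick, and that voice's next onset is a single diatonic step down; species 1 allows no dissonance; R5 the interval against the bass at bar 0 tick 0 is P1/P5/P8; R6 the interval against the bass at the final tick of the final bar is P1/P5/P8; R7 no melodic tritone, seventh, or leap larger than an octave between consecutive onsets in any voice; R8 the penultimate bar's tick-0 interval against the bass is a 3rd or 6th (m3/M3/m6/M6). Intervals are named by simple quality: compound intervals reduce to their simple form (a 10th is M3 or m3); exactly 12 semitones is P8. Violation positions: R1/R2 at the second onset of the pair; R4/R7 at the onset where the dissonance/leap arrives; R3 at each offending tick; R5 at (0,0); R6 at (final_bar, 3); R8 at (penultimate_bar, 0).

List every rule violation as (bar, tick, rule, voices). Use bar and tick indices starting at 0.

bar 0: v0=G3 v1=G4 downbeat P8
bar 1: v0=F3 v1=C4 downbeat P5
bar 2: v0=D3 v1=B3 downbeat M6
bar 3: v0=C3 v1=E3 downbeat M3
bar 4: v0=D3 v1=D4 downbeat P8
bar 5: v0=C3 v1=E3 downbeat M3
bar 6: v0=E3 v1=C4 downbeat m6
bar 7: v0=D3 v1=F3 downbeat m3
bar 8: v0=F3 v1=D4 downbeat M6
bar 9: v0=G3 v1=G4 downbeat P8
  -> R7 @ bar 2 tick 0 v(1,): F4->B3 leap 6st
  -> R2 @ bar 4 tick 0 v(0, 1): C3/E3 M3 -> D3/D4 P8 similar
  -> R7 @ bar 4 tick 0 v(1,): E3->D4 leap 10st
  -> R7 @ bar 5 tick 0 v(1,): D4->E3 leap 10st
  -> R7 @ bar 7 tick 0 v(1,): E4->F3 leap 11st
  -> R7 @ bar 7 tick 2 v(1,): F3->B3 leap 6st
  -> R2 @ bar 9 tick 0 v(0, 1): F3/D4 M6 -> G3/G4 P8 similar

(2, 0, R7, (1,))
(4, 0, R2, (0, 1))
(4, 0, R7, (1,))
(5, 0, R7, (1,))
(7, 0, R7, (1,))
(7, 2, R7, (1,))
(9, 0, R2, (0, 1))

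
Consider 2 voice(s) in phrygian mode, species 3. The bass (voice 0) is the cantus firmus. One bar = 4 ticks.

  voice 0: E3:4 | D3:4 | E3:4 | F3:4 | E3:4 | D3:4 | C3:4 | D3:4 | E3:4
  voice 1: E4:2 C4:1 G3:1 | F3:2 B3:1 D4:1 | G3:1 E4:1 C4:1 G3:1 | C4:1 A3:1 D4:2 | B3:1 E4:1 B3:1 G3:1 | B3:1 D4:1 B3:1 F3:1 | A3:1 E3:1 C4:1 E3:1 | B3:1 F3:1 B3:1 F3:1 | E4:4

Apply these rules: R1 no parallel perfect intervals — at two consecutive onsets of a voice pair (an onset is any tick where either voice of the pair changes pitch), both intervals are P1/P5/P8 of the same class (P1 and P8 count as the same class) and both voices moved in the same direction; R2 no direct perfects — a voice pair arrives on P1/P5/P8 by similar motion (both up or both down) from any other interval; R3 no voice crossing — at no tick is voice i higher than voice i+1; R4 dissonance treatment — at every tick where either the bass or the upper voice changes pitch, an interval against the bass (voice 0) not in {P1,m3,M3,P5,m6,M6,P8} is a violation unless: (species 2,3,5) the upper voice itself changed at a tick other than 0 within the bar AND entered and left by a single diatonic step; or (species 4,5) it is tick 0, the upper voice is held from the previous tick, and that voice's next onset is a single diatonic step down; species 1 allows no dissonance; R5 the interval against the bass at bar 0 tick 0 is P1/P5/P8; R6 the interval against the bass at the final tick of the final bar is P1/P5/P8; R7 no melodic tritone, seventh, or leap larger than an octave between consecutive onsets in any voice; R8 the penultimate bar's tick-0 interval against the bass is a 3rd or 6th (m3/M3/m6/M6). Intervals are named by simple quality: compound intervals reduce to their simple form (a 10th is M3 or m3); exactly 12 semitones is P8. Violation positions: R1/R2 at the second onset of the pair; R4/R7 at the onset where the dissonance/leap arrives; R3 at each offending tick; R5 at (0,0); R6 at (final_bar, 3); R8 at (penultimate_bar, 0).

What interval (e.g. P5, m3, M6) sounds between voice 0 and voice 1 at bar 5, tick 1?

voice 0=D3 voice 1=D4 -> P8

P8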